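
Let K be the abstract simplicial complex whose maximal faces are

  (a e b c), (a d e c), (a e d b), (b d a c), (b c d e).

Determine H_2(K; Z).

H_2 = 0.

Fix the vertex order a < b < c < d < e and write every simplex with vertices in increasing order. Then dim K = 3 and the simplices of K are:

  0-simplices (5): a, b, c, d, e
  1-simplices (10): ab, ac, ad, ae, bc, bd, be, cd, ce, de
  2-simplices (10): abc, abd, abe, acd, ace, ade, bcd, bce, bde, cde
  3-simplices (5): abcd, abce, abde, acde, bcde

Hence C_0 ≅ Z^5, C_1 ≅ Z^10, C_2 ≅ Z^10, C_3 ≅ Z^5.

Boundary ∂_1: C_1 → C_0 maps an edge to its endpoints' difference, ∂[p,q] = q − p. For instance
  ∂ac = c − a.
The 5×10 boundary matrix has rank 4 and Smith normal form diag(1,1,1,1).

The boundary map ∂_2: C_2 → C_1 maps a triangle to the signed sum of its edges. For instance
  ∂abe = be − ae + ab,
  ∂ade = de − ae + ad.
This gives a 10×10 integer matrix of rank 6; reducing to Smith normal form yields diagonal entries (1,1,1,1,1,1).

∂_3: C_3 → C_2 sends each 3-simplex σ to the alternating sum Σ_i (−1)^i (σ with its i-th vertex removed). For instance
  ∂acde = cde − ade + ace − acd,
  ∂abde = bde − ade + abe − abd.
The 10×5 boundary matrix has rank 4 and Smith normal form diag(1,1,1,1).

Computing H_k = (kernel of ∂_k) / (image of ∂_{k+1}):

  H_2: rank ker ∂_2 − rank ∂_3 = (10 − 6) − 4 = 0, and the invariant factors of ∂_3 are all 1, so H_2 ≅ 0.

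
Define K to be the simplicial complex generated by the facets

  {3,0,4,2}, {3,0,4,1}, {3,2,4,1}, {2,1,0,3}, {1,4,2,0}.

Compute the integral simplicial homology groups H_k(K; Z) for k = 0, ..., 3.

Take the total order 0 < 1 < 2 < 3 < 4 on the vertex set. Then K (dimension 3) consists of the simplices:

  0-simplices (5): [0], [1], [2], [3], [4]
  1-simplices (10): [0,1], [0,2], [0,3], [0,4], [1,2], [1,3], [1,4], [2,3], [2,4], [3,4]
  2-simplices (10): [0,1,2], [0,1,3], [0,1,4], [0,2,3], [0,2,4], [0,3,4], [1,2,3], [1,2,4], [1,3,4], [2,3,4]
  3-simplices (5): [0,1,2,3], [0,1,2,4], [0,1,3,4], [0,2,3,4], [1,2,3,4]

Hence C_0 ≅ Z^5, C_1 ≅ Z^10, C_2 ≅ Z^10, C_3 ≅ Z^5.

Boundary ∂_1: C_1 → C_0 is given by ∂[p,q] = [q] − [p]. For instance
  ∂[1,4] = [4] − [1].
The 5×10 boundary matrix has rank 4 and Smith normal form diag(1,1,1,1).

Boundary ∂_2: C_2 → C_1 sends each 2-simplex [p,q,r] to [q,r] − [p,r] + [p,q]. For instance
  ∂[1,3,4] = [3,4] − [1,4] + [1,3],
  ∂[0,1,3] = [1,3] − [0,3] + [0,1].
This gives a 10×10 integer matrix of rank 6; reducing to Smith normal form yields diagonal entries (1,1,1,1,1,1).

The boundary map ∂_3: C_3 → C_2 sends each 3-simplex σ to the alternating sum Σ_i (−1)^i (σ with its i-th vertex removed). For instance
  ∂[0,1,2,4] = [1,2,4] − [0,2,4] + [0,1,4] − [0,1,2],
  ∂[0,1,2,3] = [1,2,3] − [0,2,3] + [0,1,3] − [0,1,2].
This gives a 10×5 integer matrix of rank 4; reducing to Smith normal form yields diagonal entries (1,1,1,1).

Computing H_k = (kernel of ∂_k) / (image of ∂_{k+1}):

  H_0: rank C_0 − rank ∂_1 = 5 − 4 = 1, and the invariant factors of ∂_1 are all 1, so H_0 = Z.
  H_1: rank ker ∂_1 − rank ∂_2 = (10 − 4) − 6 = 0, and the invariant factors of ∂_2 are all 1, so H_1 = 0.
  H_2: rank ker ∂_2 − rank ∂_3 = (10 − 6) − 4 = 0, and the invariant factors of ∂_3 are all 1, so H_2 = 0.
  H_3: rank ker ∂_3 − rank ∂_4 = (5 − 4) − 0 = 1, and there is no ∂_4, so H_3 = Z.

As a check, the Euler characteristic is 5 − 10 + 10 − 5 = 0, which agrees with 1 − 0 + 0 − 1 = 0.

H_0 ≅ Z,  H_1 = 0,  H_2 = 0,  H_3 ≅ Z.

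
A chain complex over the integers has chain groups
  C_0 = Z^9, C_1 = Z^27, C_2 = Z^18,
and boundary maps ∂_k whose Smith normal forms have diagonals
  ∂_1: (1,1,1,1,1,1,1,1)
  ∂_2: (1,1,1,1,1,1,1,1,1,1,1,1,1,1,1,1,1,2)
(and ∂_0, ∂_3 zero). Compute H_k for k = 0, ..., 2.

H_0: b_0 = 9 − 0 − 8 = 1; torsion from ∂_1 factors > 1: none. So H_0 = Z.
H_1: b_1 = 27 − 8 − 18 = 1; torsion from ∂_2 factors > 1: [2]. So H_1 = Z ⊕ Z/2.
H_2: b_2 = 18 − 18 − 0 = 0; torsion from ∂_3 factors > 1: none. So H_2 = 0.

H_0 = Z,  H_1 = Z ⊕ Z/2,  H_2 = 0.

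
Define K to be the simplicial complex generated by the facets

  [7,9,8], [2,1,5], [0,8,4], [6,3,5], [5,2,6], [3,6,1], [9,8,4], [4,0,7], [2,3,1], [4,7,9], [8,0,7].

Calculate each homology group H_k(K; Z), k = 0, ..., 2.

Fix the vertex order 0 < 1 < 2 < 3 < 4 < 5 < 6 < 7 < 8 < 9 and write every simplex with vertices in increasing order. Then dim K = 2 and the simplices of K are:

  0-simplices (10): [0], [1], [2], [3], [4], [5], [6], [7], [8], [9]
  1-simplices (19): [0,4], [0,7], [0,8], [1,2], [1,3], [1,5], [1,6], [2,3], [2,5], [2,6], [3,5], [3,6], [4,7], [4,8], [4,9], [5,6], [7,8], [7,9], [8,9]
  2-simplices (11): [0,4,7], [0,4,8], [0,7,8], [1,2,3], [1,2,5], [1,3,6], [2,5,6], [3,5,6], [4,7,9], [4,8,9], [7,8,9]

giving chain groups C_0 ≅ Z^10, C_1 ≅ Z^19, C_2 ≅ Z^11.

∂_1: C_1 → C_0 sends each edge [p,q] (with p < q) to q − p. For instance
  ∂[7,8] = [8] − [7].
This gives a 10×19 integer matrix of rank 8; reducing to Smith normal form yields diagonal entries (1,1,1,1,1,1,1,1).

Boundary ∂_2: C_2 → C_1 sends each 2-simplex [p,q,r] to [q,r] − [p,r] + [p,q]. For instance
  ∂[1,2,3] = [2,3] − [1,3] + [1,2],
  ∂[1,2,5] = [2,5] − [1,5] + [1,2].
This gives a 19×11 integer matrix of rank 10; reducing to Smith normal form yields diagonal entries (1,1,1,1,1,1,1,1,1,1).

From H_k ≅ ker(∂_k) / im(∂_{k+1}) we obtain:

  H_0: rank C_0 − rank ∂_1 = 10 − 8 = 2, and the invariant factors of ∂_1 are all 1, so H_0 ≅ Z^2.
  H_1: rank ker ∂_1 − rank ∂_2 = (19 − 8) − 10 = 1, and the invariant factors of ∂_2 are all 1, so H_1 ≅ Z.
  H_2: rank ker ∂_2 − rank ∂_3 = (11 − 10) − 0 = 1, and there is no ∂_3, so H_2 ≅ Z.

As a check, the Euler characteristic is 10 − 19 + 11 = 2, which agrees with 2 − 1 + 1 = 2.

H_0 = Z^2,  H_1 = Z,  H_2 = Z.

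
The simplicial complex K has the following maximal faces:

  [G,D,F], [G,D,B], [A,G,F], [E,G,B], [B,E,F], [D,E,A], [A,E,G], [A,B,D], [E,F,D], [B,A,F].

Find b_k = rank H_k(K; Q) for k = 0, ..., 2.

b_0 = 1, b_1 = 0, b_2 = 0.

Fix the vertex order A < B < D < E < F < G and write every simplex with vertices in increasing order. Then dim K = 2 and the simplices of K are:

  0-simplices (6): A, B, D, E, F, G
  1-simplices (15): AB, AD, AE, AF, AG, BD, BE, BF, BG, DE, DF, DG, EF, EG, FG
  2-simplices (10): ABD, ABF, ADE, AEG, AFG, BDG, BEF, BEG, DEF, DFG

so the chain groups are C_0 ≅ Z^6, C_1 ≅ Z^15, C_2 ≅ Z^10.

The boundary map ∂_1: C_1 → C_0 is given by ∂[p,q] = [q] − [p].
The 6×15 boundary matrix has rank 5 and Smith normal form diag(1,1,1,1,1).

The boundary map ∂_2: C_2 → C_1 maps a triangle to the signed sum of its edges. For instance
  ∂BEG = EG − BG + BE,
  ∂ADE = DE − AE + AD.
The resulting 15×10 matrix has rank 10, and its Smith normal form has invariant factors (1,1,1,1,1,1,1,1,1,2).

Reading off H_k = ker ∂_k / im ∂_{k+1}:

  H_0: rank C_0 − rank ∂_1 = 6 − 5 = 1, and the invariant factors of ∂_1 are all 1, so H_0 ≅ Z.
  H_1: rank ker ∂_1 − rank ∂_2 = (15 − 5) − 10 = 0, and ∂_2 has invariant factor 2 > 1, so H_1 ≅ Z/2.
  H_2: rank ker ∂_2 − rank ∂_3 = (10 − 10) − 0 = 0, and there is no ∂_3, so H_2 ≅ 0.

As a check, the Euler characteristic is 6 − 15 + 10 = 1, which agrees with 1 − 0 + 0 = 1.
(K is a triangulation of the real projective plane RP^2.)

Hence the Betti numbers are b_0 = 1, b_1 = 0, b_2 = 0.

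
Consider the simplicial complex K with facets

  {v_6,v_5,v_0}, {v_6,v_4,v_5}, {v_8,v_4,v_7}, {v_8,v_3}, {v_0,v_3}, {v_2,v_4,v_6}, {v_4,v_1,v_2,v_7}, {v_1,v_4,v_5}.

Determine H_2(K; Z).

H_2 ≅ 0.

Fix the vertex order v_0 < v_1 < v_2 < v_3 < v_4 < v_5 < v_6 < v_7 < v_8 and write every simplex with vertices in increasing order. Then dim K = 3 and the simplices of K are:

  0-simplices (9): [v_0], [v_1], [v_2], [v_3], [v_4], [v_5], [v_6], [v_7], [v_8]
  1-simplices (17): (17 of them)
  2-simplices (9): [v_0,v_5,v_6], [v_1,v_2,v_4], [v_1,v_2,v_7], [v_1,v_4,v_5], [v_1,v_4,v_7], [v_2,v_4,v_6], [v_2,v_4,v_7], [v_4,v_5,v_6], [v_4,v_7,v_8]
  3-simplices (1): [v_1,v_2,v_4,v_7]

Hence C_0 ≅ Z^9, C_1 ≅ Z^17, C_2 ≅ Z^9, C_3 ≅ Z^1.

Boundary ∂_1: C_1 → C_0 maps an edge to its endpoints' difference, ∂[p,q] = q − p. For instance
  ∂[v_0,v_5] = [v_5] − [v_0].
The resulting 9×17 matrix has rank 8, and its Smith normal form has invariant factors (1,1,1,1,1,1,1,1).

Boundary ∂_2: C_2 → C_1 maps a triangle to the signed sum of its edges. For instance
  ∂[v_1,v_2,v_4] = [v_2,v_4] − [v_1,v_4] + [v_1,v_2],
  ∂[v_1,v_4,v_5] = [v_4,v_5] − [v_1,v_5] + [v_1,v_4].
The resulting 17×9 matrix has rank 8, and its Smith normal form has invariant factors (1,1,1,1,1,1,1,1).

Boundary ∂_3: C_3 → C_2 sends each 3-simplex σ to the alternating sum Σ_i (−1)^i (σ with its i-th vertex removed). For instance
  ∂[v_1,v_2,v_4,v_7] = [v_2,v_4,v_7] − [v_1,v_4,v_7] + [v_1,v_2,v_7] − [v_1,v_2,v_4].
As a 9×1 matrix over Z this has rank 1, with invariant factors (1).

From H_k ≅ ker(∂_k) / im(∂_{k+1}) we obtain:

  H_2: rank ker ∂_2 − rank ∂_3 = (9 − 8) − 1 = 0, and the invariant factors of ∂_3 are all 1, so H_2 = 0.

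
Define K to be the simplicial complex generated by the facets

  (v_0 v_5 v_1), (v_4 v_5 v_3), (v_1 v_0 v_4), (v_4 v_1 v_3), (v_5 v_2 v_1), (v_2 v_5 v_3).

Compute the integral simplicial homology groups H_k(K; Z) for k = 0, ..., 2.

Order the vertices as v_0 < v_1 < v_2 < v_3 < v_4 < v_5. Listing each simplex with vertices in this order, K has dimension 2 with simplices:

  0-simplices (6): [v_0], [v_1], [v_2], [v_3], [v_4], [v_5]
  1-simplices (12): [v_0,v_1], [v_0,v_4], [v_0,v_5], [v_1,v_2], [v_1,v_3], [v_1,v_4], [v_1,v_5], [v_2,v_3], [v_2,v_5], [v_3,v_4], [v_3,v_5], [v_4,v_5]
  2-simplices (6): [v_0,v_1,v_4], [v_0,v_1,v_5], [v_1,v_2,v_5], [v_1,v_3,v_4], [v_2,v_3,v_5], [v_3,v_4,v_5]

giving chain groups C_0 ≅ Z^6, C_1 ≅ Z^12, C_2 ≅ Z^6.

The boundary map ∂_1: C_1 → C_0 maps an edge to its endpoints' difference, ∂[p,q] = q − p.
The resulting 6×12 matrix has rank 5, and its Smith normal form has invariant factors (1,1,1,1,1).

Boundary ∂_2: C_2 → C_1 sends each 2-simplex [p,q,r] to [q,r] − [p,r] + [p,q]. For instance
  ∂[v_1,v_2,v_5] = [v_2,v_5] − [v_1,v_5] + [v_1,v_2],
  ∂[v_1,v_3,v_4] = [v_3,v_4] − [v_1,v_4] + [v_1,v_3].
As a 12×6 matrix over Z this has rank 6, with invariant factors (1,1,1,1,1,1).

Computing H_k = (kernel of ∂_k) / (image of ∂_{k+1}):

  H_0: rank C_0 − rank ∂_1 = 6 − 5 = 1, and the invariant factors of ∂_1 are all 1, so H_0 ≅ Z.
  H_1: rank ker ∂_1 − rank ∂_2 = (12 − 5) − 6 = 1, and the invariant factors of ∂_2 are all 1, so H_1 ≅ Z.
  H_2: rank ker ∂_2 − rank ∂_3 = (6 − 6) − 0 = 0, and there is no ∂_3, so H_2 ≅ 0.

(K is a triangulation of the cylinder S^1 x I.)

H_0 = Z,  H_1 = Z,  H_2 = 0.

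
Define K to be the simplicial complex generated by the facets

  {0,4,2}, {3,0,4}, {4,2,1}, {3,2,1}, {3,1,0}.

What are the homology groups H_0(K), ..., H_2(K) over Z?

Fix the vertex order 0 < 1 < 2 < 3 < 4 and write every simplex with vertices in increasing order. Then dim K = 2 and the simplices of K are:

  0-simplices (5): [0], [1], [2], [3], [4]
  1-simplices (10): [0,1], [0,2], [0,3], [0,4], [1,2], [1,3], [1,4], [2,3], [2,4], [3,4]
  2-simplices (5): [0,1,3], [0,2,4], [0,3,4], [1,2,3], [1,2,4]

so the chain groups are C_0 ≅ Z^5, C_1 ≅ Z^10, C_2 ≅ Z^5.

Boundary ∂_1: C_1 → C_0 is given by ∂[p,q] = [q] − [p].
This gives a 5×10 integer matrix of rank 4; reducing to Smith normal form yields diagonal entries (1,1,1,1).

∂_2: C_2 → C_1 maps a triangle to the signed sum of its edges. For instance
  ∂[1,2,4] = [2,4] − [1,4] + [1,2],
  ∂[0,3,4] = [3,4] − [0,4] + [0,3].
The 10×5 boundary matrix has rank 5 and Smith normal form diag(1,1,1,1,1).

From H_k ≅ ker(∂_k) / im(∂_{k+1}) we obtain:

  H_0: rank C_0 − rank ∂_1 = 5 − 4 = 1, and the invariant factors of ∂_1 are all 1, so H_0 ≅ Z.
  H_1: rank ker ∂_1 − rank ∂_2 = (10 − 4) − 5 = 1, and the invariant factors of ∂_2 are all 1, so H_1 ≅ Z.
  H_2: rank ker ∂_2 − rank ∂_3 = (5 − 5) − 0 = 0, and there is no ∂_3, so H_2 ≅ 0.

H_0 ≅ Z,  H_1 ≅ Z,  H_2 = 0.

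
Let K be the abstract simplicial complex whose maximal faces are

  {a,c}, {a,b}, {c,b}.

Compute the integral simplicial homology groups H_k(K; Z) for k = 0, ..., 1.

H_0 ≅ Z,  H_1 ≅ Z.

Fix the vertex order a < b < c and write every simplex with vertices in increasing order. Then dim K = 1 and the simplices of K are:

  0-simplices (3): a, b, c
  1-simplices (3): ab, ac, bc

Hence C_0 ≅ Z^3, C_1 ≅ Z^3.

The boundary map ∂_1: C_1 → C_0 is given by ∂[p,q] = [q] − [p]. For instance
  ∂bc = c − b.
As a 3×3 matrix over Z this has rank 2, with invariant factors (1,1).

From H_k ≅ ker(∂_k) / im(∂_{k+1}) we obtain:

  H_0: rank C_0 − rank ∂_1 = 3 − 2 = 1, and the invariant factors of ∂_1 are all 1, so H_0 = Z.
  H_1: rank ker ∂_1 − rank ∂_2 = (3 − 2) − 0 = 1, and there is no ∂_2, so H_1 = Z.

As a check, the Euler characteristic is 3 − 3 = 0, which agrees with 1 − 1 = 0.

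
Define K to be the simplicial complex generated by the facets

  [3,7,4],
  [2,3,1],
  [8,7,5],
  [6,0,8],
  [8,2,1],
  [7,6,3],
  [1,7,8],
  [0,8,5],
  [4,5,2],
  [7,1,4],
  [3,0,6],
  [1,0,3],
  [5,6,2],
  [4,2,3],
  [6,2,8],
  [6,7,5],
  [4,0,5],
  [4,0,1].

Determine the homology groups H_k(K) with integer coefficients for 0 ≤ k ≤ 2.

K has 9 vertices, 27 edges, 18 triangles.
rank ∂_0 = 0, rank ∂_1 = 8 ⇒ b_0 = 9 − 0 − 8 = 1; all invariant factors of ∂_1 are 1 so no torsion. So H_0 ≅ Z.
rank ∂_1 = 8, rank ∂_2 = 18 ⇒ b_1 = 27 − 8 − 18 = 1; ∂_2 has invariant factor(s) [2] giving torsion. So H_1 ≅ Z × Z/2.
rank ∂_2 = 18, rank ∂_3 = 0 ⇒ b_2 = 18 − 18 − 0 = 0. So H_2 ≅ 0.

H_0 = Z,  H_1 = Z × Z/2,  H_2 = 0.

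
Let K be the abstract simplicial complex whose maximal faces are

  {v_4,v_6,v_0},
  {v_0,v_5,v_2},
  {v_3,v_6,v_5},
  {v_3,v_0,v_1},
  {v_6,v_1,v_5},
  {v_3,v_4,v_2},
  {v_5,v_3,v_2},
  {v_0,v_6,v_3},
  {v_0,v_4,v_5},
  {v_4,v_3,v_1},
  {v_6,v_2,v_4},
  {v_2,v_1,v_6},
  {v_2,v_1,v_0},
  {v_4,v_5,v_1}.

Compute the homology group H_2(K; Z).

H_2 = Z.

Fix the vertex order v_0 < v_1 < v_2 < v_3 < v_4 < v_5 < v_6 and write every simplex with vertices in increasing order. Then dim K = 2 and the simplices of K are:

  0-simplices (7): [v_0], [v_1], [v_2], [v_3], [v_4], [v_5], [v_6]
  1-simplices (21): (21 of them)
  2-simplices (14): (14 of them)

Hence C_0 ≅ Z^7, C_1 ≅ Z^21, C_2 ≅ Z^14.

∂_1: C_1 → C_0 sends each edge [p,q] (with p < q) to q − p. For instance
  ∂[v_4,v_6] = [v_6] − [v_4].
As a 7×21 matrix over Z this has rank 6, with invariant factors (1,1,1,1,1,1).

The boundary map ∂_2: C_2 → C_1 sends each 2-simplex [p,q,r] to [q,r] − [p,r] + [p,q]. For instance
  ∂[v_0,v_3,v_6] = [v_3,v_6] − [v_0,v_6] + [v_0,v_3],
  ∂[v_1,v_2,v_6] = [v_2,v_6] − [v_1,v_6] + [v_1,v_2].
The 21×14 boundary matrix has rank 13 and Smith normal form diag(1,1,1,1,1,1,1,1,1,1,1,1,1).

From H_k ≅ ker(∂_k) / im(∂_{k+1}) we obtain:

  H_2: rank ker ∂_2 − rank ∂_3 = (14 − 13) − 0 = 1, and there is no ∂_3, so H_2 ≅ Z.

(K is a triangulation of the torus T^2.)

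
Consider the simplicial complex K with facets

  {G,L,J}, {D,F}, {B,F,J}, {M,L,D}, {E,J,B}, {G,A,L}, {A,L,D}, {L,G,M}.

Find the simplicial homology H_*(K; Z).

H_0 = Z,  H_1 = Z,  H_2 = 0.

Take the total order A < B < D < E < F < G < J < L < M on the vertex set. Then K (dimension 2) consists of the simplices:

  0-simplices (9): A, B, D, E, F, G, J, L, M
  1-simplices (16): AD, AG, AL, BE, BF, BJ, DF, DL, DM, EJ, FJ, GJ, GL, GM, JL, LM
  2-simplices (7): ADL, AGL, BEJ, BFJ, DLM, GJL, GLM

Hence C_0 ≅ Z^9, C_1 ≅ Z^16, C_2 ≅ Z^7.

The boundary map ∂_1: C_1 → C_0 sends each edge [p,q] (with p < q) to q − p. For instance
  ∂GM = M − G.
The 9×16 boundary matrix has rank 8 and Smith normal form diag(1,1,1,1,1,1,1,1).

Boundary ∂_2: C_2 → C_1 acts by ∂[p,q,r] = [q,r] − [p,r] + [p,q]. For instance
  ∂GLM = LM − GM + GL,
  ∂AGL = GL − AL + AG.
The resulting 16×7 matrix has rank 7, and its Smith normal form has invariant factors (1,1,1,1,1,1,1).

Now H_k = ker ∂_k / im ∂_{k+1}, so:

  H_0: rank C_0 − rank ∂_1 = 9 − 8 = 1, and the invariant factors of ∂_1 are all 1, so H_0 ≅ Z.
  H_1: rank ker ∂_1 − rank ∂_2 = (16 − 8) − 7 = 1, and the invariant factors of ∂_2 are all 1, so H_1 ≅ Z.
  H_2: rank ker ∂_2 − rank ∂_3 = (7 − 7) − 0 = 0, and there is no ∂_3, so H_2 ≅ 0.

As a check, the Euler characteristic is 9 − 16 + 7 = 0, which agrees with 1 − 1 + 0 = 0.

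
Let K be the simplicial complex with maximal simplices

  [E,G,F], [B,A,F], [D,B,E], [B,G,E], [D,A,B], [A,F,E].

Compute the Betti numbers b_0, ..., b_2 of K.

b_0 = 1, b_1 = 1, b_2 = 0.

Order the vertices as A < B < D < E < F < G. Listing each simplex with vertices in this order, K has dimension 2 with simplices:

  0-simplices (6): A, B, D, E, F, G
  1-simplices (12): AB, AD, AE, AF, BD, BE, BF, BG, DE, EF, EG, FG
  2-simplices (6): ABD, ABF, AEF, BDE, BEG, EFG

so the chain groups are C_0 ≅ Z^6, C_1 ≅ Z^12, C_2 ≅ Z^6.

Boundary ∂_1: C_1 → C_0 is given by ∂[p,q] = [q] − [p]. For instance
  ∂BD = D − B.
The 6×12 boundary matrix has rank 5 and Smith normal form diag(1,1,1,1,1).

∂_2: C_2 → C_1 maps a triangle to the signed sum of its edges. For instance
  ∂ABF = BF − AF + AB,
  ∂BDE = DE − BE + BD.
The 12×6 boundary matrix has rank 6 and Smith normal form diag(1,1,1,1,1,1).

From H_k ≅ ker(∂_k) / im(∂_{k+1}) we obtain:

  H_0: rank C_0 − rank ∂_1 = 6 − 5 = 1, and the invariant factors of ∂_1 are all 1, so H_0 = Z.
  H_1: rank ker ∂_1 − rank ∂_2 = (12 − 5) − 6 = 1, and the invariant factors of ∂_2 are all 1, so H_1 = Z.
  H_2: rank ker ∂_2 − rank ∂_3 = (6 − 6) − 0 = 0, and there is no ∂_3, so H_2 = 0.

Hence the Betti numbers are b_0 = 1, b_1 = 1, b_2 = 0.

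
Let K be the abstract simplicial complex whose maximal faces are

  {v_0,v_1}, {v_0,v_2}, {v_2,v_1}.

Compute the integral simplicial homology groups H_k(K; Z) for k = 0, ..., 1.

Order the vertices as v_0 < v_1 < v_2. Listing each simplex with vertices in this order, K has dimension 1 with simplices:

  0-simplices (3): [v_0], [v_1], [v_2]
  1-simplices (3): [v_0,v_1], [v_0,v_2], [v_1,v_2]

giving chain groups C_0 ≅ Z^3, C_1 ≅ Z^3.

The boundary map ∂_1: C_1 → C_0 sends each edge [p,q] (with p < q) to q − p.
The resulting 3×3 matrix has rank 2, and its Smith normal form has invariant factors (1,1).

Now H_k = ker ∂_k / im ∂_{k+1}, so:

  H_0: rank C_0 − rank ∂_1 = 3 − 2 = 1, and the invariant factors of ∂_1 are all 1, so H_0 = Z.
  H_1: rank ker ∂_1 − rank ∂_2 = (3 − 2) − 0 = 1, and there is no ∂_2, so H_1 = Z.

As a check, the Euler characteristic is 3 − 3 = 0, which agrees with 1 − 1 = 0.

H_0 ≅ Z,  H_1 ≅ Z.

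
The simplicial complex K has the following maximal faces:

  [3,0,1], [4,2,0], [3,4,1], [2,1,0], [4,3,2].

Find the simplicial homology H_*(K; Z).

H_0 = Z,  H_1 = Z,  H_2 = 0.

K has 5 vertices, 10 edges, 5 triangles.
rank ∂_0 = 0, rank ∂_1 = 4 ⇒ b_0 = 5 − 0 − 4 = 1; all invariant factors of ∂_1 are 1 so no torsion. So H_0 = Z.
rank ∂_1 = 4, rank ∂_2 = 5 ⇒ b_1 = 10 − 4 − 5 = 1; all invariant factors of ∂_2 are 1 so no torsion. So H_1 = Z.
rank ∂_2 = 5, rank ∂_3 = 0 ⇒ b_2 = 5 − 5 − 0 = 0. So H_2 = 0.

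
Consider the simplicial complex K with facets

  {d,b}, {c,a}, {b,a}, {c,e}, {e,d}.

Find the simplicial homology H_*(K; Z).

Fix the vertex order a < b < c < d < e and write every simplex with vertices in increasing order. Then dim K = 1 and the simplices of K are:

  0-simplices (5): a, b, c, d, e
  1-simplices (5): ab, ac, bd, ce, de

Hence C_0 ≅ Z^5, C_1 ≅ Z^5.

∂_1: C_1 → C_0 maps an edge to its endpoints' difference, ∂[p,q] = q − p.
As a 5×5 matrix over Z this has rank 4, with invariant factors (1,1,1,1).

Computing H_k = (kernel of ∂_k) / (image of ∂_{k+1}):

  H_0: rank C_0 − rank ∂_1 = 5 − 4 = 1, and the invariant factors of ∂_1 are all 1, so H_0 = Z.
  H_1: rank ker ∂_1 − rank ∂_2 = (5 − 4) − 0 = 1, and there is no ∂_2, so H_1 = Z.

H_0 = Z,  H_1 = Z.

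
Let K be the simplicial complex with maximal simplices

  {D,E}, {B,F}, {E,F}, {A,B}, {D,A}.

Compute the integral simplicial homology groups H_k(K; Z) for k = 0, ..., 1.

H_0 = Z,  H_1 = Z.

Take the total order A < B < D < E < F on the vertex set. Then K (dimension 1) consists of the simplices:

  0-simplices (5): A, B, D, E, F
  1-simplices (5): AB, AD, BF, DE, EF

giving chain groups C_0 ≅ Z^5, C_1 ≅ Z^5.

The boundary map ∂_1: C_1 → C_0 is given by ∂[p,q] = [q] − [p]. For instance
  ∂BF = F − B.
The 5×5 boundary matrix has rank 4 and Smith normal form diag(1,1,1,1).

Computing H_k = (kernel of ∂_k) / (image of ∂_{k+1}):

  H_0: rank C_0 − rank ∂_1 = 5 − 4 = 1, and the invariant factors of ∂_1 are all 1, so H_0 ≅ Z.
  H_1: rank ker ∂_1 − rank ∂_2 = (5 − 4) − 0 = 1, and there is no ∂_2, so H_1 ≅ Z.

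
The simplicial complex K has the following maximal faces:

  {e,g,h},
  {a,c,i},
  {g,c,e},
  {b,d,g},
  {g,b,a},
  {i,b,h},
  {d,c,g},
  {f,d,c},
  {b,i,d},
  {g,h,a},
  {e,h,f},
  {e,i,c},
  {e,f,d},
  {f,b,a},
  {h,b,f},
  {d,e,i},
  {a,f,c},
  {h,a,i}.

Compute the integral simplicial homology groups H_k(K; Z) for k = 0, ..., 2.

H_0 = Z,  H_1 = Z ⊕ Z_2,  H_2 = 0.

We work with the vertex ordering a < b < c < d < e < f < g < h < i. The simplices of K, each written with vertices in increasing order, are:

  0-simplices (9): a, b, c, d, e, f, g, h, i
  1-simplices (27): ab, ac, af, ag, ah, ai, bd, bf, bg, bh, bi, cd, ce, cf, cg, ci, de, df, dg, di, ef, eg, eh, ei, fh, gh, hi
  2-simplices (18): abf, abg, acf, aci, agh, ahi, bdg, bdi, bfh, bhi, cdf, cdg, ceg, cei, def, dei, efh, egh

Hence C_0 ≅ Z^9, C_1 ≅ Z^27, C_2 ≅ Z^18.

Boundary ∂_1: C_1 → C_0 sends each edge [p,q] (with p < q) to q − p. For instance
  ∂ai = i − a.
The resulting 9×27 matrix has rank 8, and its Smith normal form has invariant factors (1,1,1,1,1,1,1,1).

∂_2: C_2 → C_1 acts by ∂[p,q,r] = [q,r] − [p,r] + [p,q]. For instance
  ∂acf = cf − af + ac,
  ∂efh = fh − eh + ef.
As a 27×18 matrix over Z this has rank 18, with invariant factors (1,1,1,1,1,1,1,1,1,1,1,1,1,1,1,1,1,2).

Now H_k = ker ∂_k / im ∂_{k+1}, so:

  H_0: rank C_0 − rank ∂_1 = 9 − 8 = 1, and the invariant factors of ∂_1 are all 1, so H_0 = Z.
  H_1: rank ker ∂_1 − rank ∂_2 = (27 − 8) − 18 = 1, and ∂_2 has invariant factor 2 > 1, so H_1 = Z ⊕ Z_2.
  H_2: rank ker ∂_2 − rank ∂_3 = (18 − 18) − 0 = 0, and there is no ∂_3, so H_2 = 0.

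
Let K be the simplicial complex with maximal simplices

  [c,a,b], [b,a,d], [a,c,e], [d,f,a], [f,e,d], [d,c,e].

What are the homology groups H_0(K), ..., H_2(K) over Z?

Take the total order a < b < c < d < e < f on the vertex set. Then K (dimension 2) consists of the simplices:

  0-simplices (6): a, b, c, d, e, f
  1-simplices (12): ab, ac, ad, ae, af, bc, bd, cd, ce, de, df, ef
  2-simplices (6): abc, abd, ace, adf, cde, def

Hence C_0 ≅ Z^6, C_1 ≅ Z^12, C_2 ≅ Z^6.

Boundary ∂_1: C_1 → C_0 sends each edge [p,q] (with p < q) to q − p. For instance
  ∂ac = c − a.
As a 6×12 matrix over Z this has rank 5, with invariant factors (1,1,1,1,1).

The boundary map ∂_2: C_2 → C_1 maps a triangle to the signed sum of its edges. For instance
  ∂def = ef − df + de,
  ∂ace = ce − ae + ac.
This gives a 12×6 integer matrix of rank 6; reducing to Smith normal form yields diagonal entries (1,1,1,1,1,1).

Computing H_k = (kernel of ∂_k) / (image of ∂_{k+1}):

  H_0: rank C_0 − rank ∂_1 = 6 − 5 = 1, and the invariant factors of ∂_1 are all 1, so H_0 = Z.
  H_1: rank ker ∂_1 − rank ∂_2 = (12 − 5) − 6 = 1, and the invariant factors of ∂_2 are all 1, so H_1 = Z.
  H_2: rank ker ∂_2 − rank ∂_3 = (6 − 6) − 0 = 0, and there is no ∂_3, so H_2 = 0.

(K is a triangulation of the cylinder S^1 x I.)

H_0 = Z,  H_1 = Z,  H_2 = 0.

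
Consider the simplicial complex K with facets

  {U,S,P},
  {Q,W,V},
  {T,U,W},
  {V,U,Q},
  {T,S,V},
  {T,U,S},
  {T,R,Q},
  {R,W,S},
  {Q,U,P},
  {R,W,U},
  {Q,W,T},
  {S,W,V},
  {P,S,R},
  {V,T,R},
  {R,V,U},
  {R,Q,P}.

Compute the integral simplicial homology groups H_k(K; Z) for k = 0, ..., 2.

We work with the vertex ordering P < Q < R < S < T < U < V < W. The simplices of K, each written with vertices in increasing order, are:

  0-simplices (8): P, Q, R, S, T, U, V, W
  1-simplices (24): PQ, PR, PS, PU, QR, QT, QU, QV, QW, RS, RT, RU, RV, RW, ST, SU, SV, SW, TU, TV, TW, UV, UW, VW
  2-simplices (16): PQR, PQU, PRS, PSU, QRT, QTW, QUV, QVW, RSW, RTV, RUV, RUW, STU, STV, SVW, TUW

Hence C_0 ≅ Z^8, C_1 ≅ Z^24, C_2 ≅ Z^16.

∂_1: C_1 → C_0 is given by ∂[p,q] = [q] − [p].
The resulting 8×24 matrix has rank 7, and its Smith normal form has invariant factors (1,1,1,1,1,1,1).

∂_2: C_2 → C_1 maps a triangle to the signed sum of its edges. For instance
  ∂PQR = QR − PR + PQ,
  ∂RSW = SW − RW + RS.
The resulting 24×16 matrix has rank 15, and its Smith normal form has invariant factors (1,1,1,1,1,1,1,1,1,1,1,1,1,1,1).

From H_k ≅ ker(∂_k) / im(∂_{k+1}) we obtain:

  H_0: rank C_0 − rank ∂_1 = 8 − 7 = 1, and the invariant factors of ∂_1 are all 1, so H_0 ≅ Z.
  H_1: rank ker ∂_1 − rank ∂_2 = (24 − 7) − 15 = 2, and the invariant factors of ∂_2 are all 1, so H_1 ≅ Z^2.
  H_2: rank ker ∂_2 − rank ∂_3 = (16 − 15) − 0 = 1, and there is no ∂_3, so H_2 ≅ Z.

As a check, the Euler characteristic is 8 − 24 + 16 = 0, which agrees with 1 − 2 + 1 = 0.

H_0 ≅ Z,  H_1 ≅ Z^2,  H_2 ≅ Z.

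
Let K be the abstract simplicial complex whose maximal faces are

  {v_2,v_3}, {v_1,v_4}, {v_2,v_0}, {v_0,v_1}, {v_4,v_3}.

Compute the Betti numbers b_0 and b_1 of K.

b_0 = 1, b_1 = 1.

Order the vertices as v_0 < v_1 < v_2 < v_3 < v_4. Listing each simplex with vertices in this order, K has dimension 1 with simplices:

  0-simplices (5): [v_0], [v_1], [v_2], [v_3], [v_4]
  1-simplices (5): [v_0,v_1], [v_0,v_2], [v_1,v_4], [v_2,v_3], [v_3,v_4]

giving chain groups C_0 ≅ Z^5, C_1 ≅ Z^5.

∂_1: C_1 → C_0 is given by ∂[p,q] = [q] − [p].
This gives a 5×5 integer matrix of rank 4; reducing to Smith normal form yields diagonal entries (1,1,1,1).

Now H_k = ker ∂_k / im ∂_{k+1}, so:

  H_0: rank C_0 − rank ∂_1 = 5 − 4 = 1, and the invariant factors of ∂_1 are all 1, so H_0 = Z.
  H_1: rank ker ∂_1 − rank ∂_2 = (5 − 4) − 0 = 1, and there is no ∂_2, so H_1 = Z.

Hence the Betti numbers are b_0 = 1, b_1 = 1.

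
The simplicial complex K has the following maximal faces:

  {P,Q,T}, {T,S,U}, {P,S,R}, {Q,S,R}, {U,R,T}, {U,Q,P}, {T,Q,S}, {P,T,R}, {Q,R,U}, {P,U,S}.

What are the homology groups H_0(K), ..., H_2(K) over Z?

H_0 = Z,  H_1 = Z/2,  H_2 = 0.

We work with the vertex ordering P < Q < R < S < T < U. The simplices of K, each written with vertices in increasing order, are:

  0-simplices (6): P, Q, R, S, T, U
  1-simplices (15): PQ, PR, PS, PT, PU, QR, QS, QT, QU, RS, RT, RU, ST, SU, TU
  2-simplices (10): PQT, PQU, PRS, PRT, PSU, QRS, QRU, QST, RTU, STU

giving chain groups C_0 ≅ Z^6, C_1 ≅ Z^15, C_2 ≅ Z^10.

∂_1: C_1 → C_0 maps an edge to its endpoints' difference, ∂[p,q] = q − p. For instance
  ∂QT = T − Q.
The 6×15 boundary matrix has rank 5 and Smith normal form diag(1,1,1,1,1).

The boundary map ∂_2: C_2 → C_1 maps a triangle to the signed sum of its edges. For instance
  ∂PRS = RS − PS + PR,
  ∂QRU = RU − QU + QR.
As a 15×10 matrix over Z this has rank 10, with invariant factors (1,1,1,1,1,1,1,1,1,2).

From H_k ≅ ker(∂_k) / im(∂_{k+1}) we obtain:

  H_0: rank C_0 − rank ∂_1 = 6 − 5 = 1, and the invariant factors of ∂_1 are all 1, so H_0 ≅ Z.
  H_1: rank ker ∂_1 − rank ∂_2 = (15 − 5) − 10 = 0, and ∂_2 has invariant factor 2 > 1, so H_1 ≅ Z/2.
  H_2: rank ker ∂_2 − rank ∂_3 = (10 − 10) − 0 = 0, and there is no ∂_3, so H_2 ≅ 0.

As a check, the Euler characteristic is 6 − 15 + 10 = 1, which agrees with 1 − 0 + 0 = 1.
(K is a triangulation of the real projective plane RP^2.)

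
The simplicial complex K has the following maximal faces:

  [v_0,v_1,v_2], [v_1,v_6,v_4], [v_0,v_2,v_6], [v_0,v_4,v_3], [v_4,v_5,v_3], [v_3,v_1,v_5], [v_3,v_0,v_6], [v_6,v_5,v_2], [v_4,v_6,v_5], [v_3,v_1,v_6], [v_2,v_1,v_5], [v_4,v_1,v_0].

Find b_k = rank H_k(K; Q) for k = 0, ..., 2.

Order the vertices as v_0 < v_1 < v_2 < v_3 < v_4 < v_5 < v_6. Listing each simplex with vertices in this order, K has dimension 2 with simplices:

  0-simplices (7): [v_0], [v_1], [v_2], [v_3], [v_4], [v_5], [v_6]
  1-simplices (18): (18 of them)
  2-simplices (12): (12 of them)

giving chain groups C_0 ≅ Z^7, C_1 ≅ Z^18, C_2 ≅ Z^12.

∂_1: C_1 → C_0 is given by ∂[p,q] = [q] − [p]. For instance
  ∂[v_1,v_2] = [v_2] − [v_1].
The resulting 7×18 matrix has rank 6, and its Smith normal form has invariant factors (1,1,1,1,1,1).

The boundary map ∂_2: C_2 → C_1 acts by ∂[p,q,r] = [q,r] − [p,r] + [p,q]. For instance
  ∂[v_0,v_1,v_2] = [v_1,v_2] − [v_0,v_2] + [v_0,v_1],
  ∂[v_3,v_4,v_5] = [v_4,v_5] − [v_3,v_5] + [v_3,v_4].
As a 18×12 matrix over Z this has rank 12, with invariant factors (1,1,1,1,1,1,1,1,1,1,1,2).

From H_k ≅ ker(∂_k) / im(∂_{k+1}) we obtain:

  H_0: rank C_0 − rank ∂_1 = 7 − 6 = 1, and the invariant factors of ∂_1 are all 1, so H_0 ≅ Z.
  H_1: rank ker ∂_1 − rank ∂_2 = (18 − 6) − 12 = 0, and ∂_2 has invariant factor 2 > 1, so H_1 ≅ Z/2Z.
  H_2: rank ker ∂_2 − rank ∂_3 = (12 − 12) − 0 = 0, and there is no ∂_3, so H_2 ≅ 0.

As a check, the Euler characteristic is 7 − 18 + 12 = 1, which agrees with 1 − 0 + 0 = 1.

Hence the Betti numbers are b_0 = 1, b_1 = 0, b_2 = 0.

b_0 = 1, b_1 = 0, b_2 = 0.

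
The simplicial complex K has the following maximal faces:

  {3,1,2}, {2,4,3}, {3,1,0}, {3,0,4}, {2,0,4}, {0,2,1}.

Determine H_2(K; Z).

Order the vertices as 0 < 1 < 2 < 3 < 4. Listing each simplex with vertices in this order, K has dimension 2 with simplices:

  0-simplices (5): [0], [1], [2], [3], [4]
  1-simplices (9): [0,1], [0,2], [0,3], [0,4], [1,2], [1,3], [2,3], [2,4], [3,4]
  2-simplices (6): [0,1,2], [0,1,3], [0,2,4], [0,3,4], [1,2,3], [2,3,4]

so the chain groups are C_0 ≅ Z^5, C_1 ≅ Z^9, C_2 ≅ Z^6.

∂_1: C_1 → C_0 is given by ∂[p,q] = [q] − [p]. For instance
  ∂[1,3] = [3] − [1].
As a 5×9 matrix over Z this has rank 4, with invariant factors (1,1,1,1).

∂_2: C_2 → C_1 acts by ∂[p,q,r] = [q,r] − [p,r] + [p,q]. For instance
  ∂[0,2,4] = [2,4] − [0,4] + [0,2],
  ∂[0,1,3] = [1,3] − [0,3] + [0,1].
This gives a 9×6 integer matrix of rank 5; reducing to Smith normal form yields diagonal entries (1,1,1,1,1).

Computing H_k = (kernel of ∂_k) / (image of ∂_{k+1}):

  H_2: rank ker ∂_2 − rank ∂_3 = (6 − 5) − 0 = 1, and there is no ∂_3, so H_2 ≅ Z.

H_2 = Z.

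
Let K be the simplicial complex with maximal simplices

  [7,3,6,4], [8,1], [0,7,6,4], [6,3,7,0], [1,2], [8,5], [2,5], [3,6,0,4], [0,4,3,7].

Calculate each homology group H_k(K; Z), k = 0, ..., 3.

H_0 ≅ Z^2,  H_1 ≅ Z,  H_2 = 0,  H_3 ≅ Z.

We work with the vertex ordering 0 < 1 < 2 < 3 < 4 < 5 < 6 < 7 < 8. The simplices of K, each written with vertices in increasing order, are:

  0-simplices (9): [0], [1], [2], [3], [4], [5], [6], [7], [8]
  1-simplices (14): [0,3], [0,4], [0,6], [0,7], [1,2], [1,8], [2,5], [3,4], [3,6], [3,7], [4,6], [4,7], [5,8], [6,7]
  2-simplices (10): [0,3,4], [0,3,6], [0,3,7], [0,4,6], [0,4,7], [0,6,7], [3,4,6], [3,4,7], [3,6,7], [4,6,7]
  3-simplices (5): [0,3,4,6], [0,3,4,7], [0,3,6,7], [0,4,6,7], [3,4,6,7]

Hence C_0 ≅ Z^9, C_1 ≅ Z^14, C_2 ≅ Z^10, C_3 ≅ Z^5.

The boundary map ∂_1: C_1 → C_0 sends each edge [p,q] (with p < q) to q − p. For instance
  ∂[3,6] = [6] − [3].
The 9×14 boundary matrix has rank 7 and Smith normal form diag(1,1,1,1,1,1,1).

∂_2: C_2 → C_1 sends each 2-simplex [p,q,r] to [q,r] − [p,r] + [p,q]. For instance
  ∂[3,6,7] = [6,7] − [3,7] + [3,6],
  ∂[0,3,7] = [3,7] − [0,7] + [0,3].
The 14×10 boundary matrix has rank 6 and Smith normal form diag(1,1,1,1,1,1).

The boundary map ∂_3: C_3 → C_2 sends each 3-simplex σ to the alternating sum Σ_i (−1)^i (σ with its i-th vertex removed). For instance
  ∂[0,3,4,7] = [3,4,7] − [0,4,7] + [0,3,7] − [0,3,4],
  ∂[3,4,6,7] = [4,6,7] − [3,6,7] + [3,4,7] − [3,4,6].
The 10×5 boundary matrix has rank 4 and Smith normal form diag(1,1,1,1).

Now H_k = ker ∂_k / im ∂_{k+1}, so:

  H_0: rank C_0 − rank ∂_1 = 9 − 7 = 2, and the invariant factors of ∂_1 are all 1, so H_0 ≅ Z^2.
  H_1: rank ker ∂_1 − rank ∂_2 = (14 − 7) − 6 = 1, and the invariant factors of ∂_2 are all 1, so H_1 ≅ Z.
  H_2: rank ker ∂_2 − rank ∂_3 = (10 − 6) − 4 = 0, and the invariant factors of ∂_3 are all 1, so H_2 ≅ 0.
  H_3: rank ker ∂_3 − rank ∂_4 = (5 − 4) − 0 = 1, and there is no ∂_4, so H_3 ≅ Z.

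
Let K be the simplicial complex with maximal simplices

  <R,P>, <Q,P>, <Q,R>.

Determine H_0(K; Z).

H_0 ≅ Z.

K has 3 vertices, 3 edges.
rank ∂_0 = 0, rank ∂_1 = 2 ⇒ b_0 = 3 − 0 − 2 = 1; all invariant factors of ∂_1 are 1 so no torsion. So H_0 = Z.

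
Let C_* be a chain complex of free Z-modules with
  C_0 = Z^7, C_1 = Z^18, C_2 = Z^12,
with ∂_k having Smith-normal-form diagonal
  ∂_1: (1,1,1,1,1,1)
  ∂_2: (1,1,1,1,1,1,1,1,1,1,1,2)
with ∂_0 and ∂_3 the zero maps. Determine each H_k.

H_0 = Z,  H_1 = Z/2Z,  H_2 = 0.

H_0: b_0 = 7 − 0 − 6 = 1; torsion from ∂_1 factors > 1: none. So H_0 = Z.
H_1: b_1 = 18 − 6 − 12 = 0; torsion from ∂_2 factors > 1: [2]. So H_1 = Z/2Z.
H_2: b_2 = 12 − 12 − 0 = 0; torsion from ∂_3 factors > 1: none. So H_2 = 0.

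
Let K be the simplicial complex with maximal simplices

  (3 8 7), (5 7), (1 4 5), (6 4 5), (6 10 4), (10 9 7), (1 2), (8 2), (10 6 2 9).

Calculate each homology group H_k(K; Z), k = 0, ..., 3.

H_0 = Z,  H_1 = Z^3,  H_2 = 0,  H_3 = 0.

Order the vertices as 1 < 2 < 3 < 4 < 5 < 6 < 7 < 8 < 9 < 10. Listing each simplex with vertices in this order, K has dimension 3 with simplices:

  0-simplices (10): [1], [2], [3], [4], [5], [6], [7], [8], [9], [10]
  1-simplices (20): [1,2], [1,4], [1,5], [2,6], [2,8], [2,9], [2,10], [3,7], [3,8], [4,5], [4,6], [4,10], [5,6], [5,7], [6,9], [6,10], [7,8], [7,9], [7,10], [9,10]
  2-simplices (9): [1,4,5], [2,6,9], [2,6,10], [2,9,10], [3,7,8], [4,5,6], [4,6,10], [6,9,10], [7,9,10]
  3-simplices (1): [2,6,9,10]

so the chain groups are C_0 ≅ Z^10, C_1 ≅ Z^20, C_2 ≅ Z^9, C_3 ≅ Z^1.

∂_1: C_1 → C_0 sends each edge [p,q] (with p < q) to q − p.
As a 10×20 matrix over Z this has rank 9, with invariant factors (1,1,1,1,1,1,1,1,1).

∂_2: C_2 → C_1 maps a triangle to the signed sum of its edges. For instance
  ∂[2,9,10] = [9,10] − [2,10] + [2,9],
  ∂[6,9,10] = [9,10] − [6,10] + [6,9].
This gives a 20×9 integer matrix of rank 8; reducing to Smith normal form yields diagonal entries (1,1,1,1,1,1,1,1).

The boundary map ∂_3: C_3 → C_2 sends each 3-simplex σ to the alternating sum Σ_i (−1)^i (σ with its i-th vertex removed). For instance
  ∂[2,6,9,10] = [6,9,10] − [2,9,10] + [2,6,10] − [2,6,9].
This gives a 9×1 integer matrix of rank 1; reducing to Smith normal form yields diagonal entries (1).

Reading off H_k = ker ∂_k / im ∂_{k+1}:

  H_0: rank C_0 − rank ∂_1 = 10 − 9 = 1, and the invariant factors of ∂_1 are all 1, so H_0 = Z.
  H_1: rank ker ∂_1 − rank ∂_2 = (20 − 9) − 8 = 3, and the invariant factors of ∂_2 are all 1, so H_1 = Z^3.
  H_2: rank ker ∂_2 − rank ∂_3 = (9 − 8) − 1 = 0, and the invariant factors of ∂_3 are all 1, so H_2 = 0.
  H_3: rank ker ∂_3 − rank ∂_4 = (1 − 1) − 0 = 0, and there is no ∂_4, so H_3 = 0.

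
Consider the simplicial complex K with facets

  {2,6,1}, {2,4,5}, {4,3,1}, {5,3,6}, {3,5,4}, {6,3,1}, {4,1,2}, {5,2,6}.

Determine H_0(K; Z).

Fix the vertex order 1 < 2 < 3 < 4 < 5 < 6 and write every simplex with vertices in increasing order. Then dim K = 2 and the simplices of K are:

  0-simplices (6): [1], [2], [3], [4], [5], [6]
  1-simplices (12): [1,2], [1,3], [1,4], [1,6], [2,4], [2,5], [2,6], [3,4], [3,5], [3,6], [4,5], [5,6]
  2-simplices (8): [1,2,4], [1,2,6], [1,3,4], [1,3,6], [2,4,5], [2,5,6], [3,4,5], [3,5,6]

giving chain groups C_0 ≅ Z^6, C_1 ≅ Z^12, C_2 ≅ Z^8.

Boundary ∂_1: C_1 → C_0 sends each edge [p,q] (with p < q) to q − p. For instance
  ∂[2,4] = [4] − [2].
The 6×12 boundary matrix has rank 5 and Smith normal form diag(1,1,1,1,1).

Boundary ∂_2: C_2 → C_1 acts by ∂[p,q,r] = [q,r] − [p,r] + [p,q]. For instance
  ∂[2,4,5] = [4,5] − [2,5] + [2,4],
  ∂[2,5,6] = [5,6] − [2,6] + [2,5].
The 12×8 boundary matrix has rank 7 and Smith normal form diag(1,1,1,1,1,1,1).

Now H_k = ker ∂_k / im ∂_{k+1}, so:

  H_0: rank C_0 − rank ∂_1 = 6 − 5 = 1, and the invariant factors of ∂_1 are all 1, so H_0 = Z.

H_0 = Z.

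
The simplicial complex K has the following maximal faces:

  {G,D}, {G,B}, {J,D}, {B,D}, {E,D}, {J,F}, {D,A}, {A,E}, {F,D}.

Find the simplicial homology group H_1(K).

Fix the vertex order A < B < D < E < F < G < J and write every simplex with vertices in increasing order. Then dim K = 1 and the simplices of K are:

  0-simplices (7): A, B, D, E, F, G, J
  1-simplices (9): AD, AE, BD, BG, DE, DF, DG, DJ, FJ

giving chain groups C_0 ≅ Z^7, C_1 ≅ Z^9.

Boundary ∂_1: C_1 → C_0 is given by ∂[p,q] = [q] − [p]. For instance
  ∂DE = E − D.
The resulting 7×9 matrix has rank 6, and its Smith normal form has invariant factors (1,1,1,1,1,1).

From H_k ≅ ker(∂_k) / im(∂_{k+1}) we obtain:

  H_1: rank ker ∂_1 − rank ∂_2 = (9 − 6) − 0 = 3, and there is no ∂_2, so H_1 = Z^3.

H_1 = Z^3.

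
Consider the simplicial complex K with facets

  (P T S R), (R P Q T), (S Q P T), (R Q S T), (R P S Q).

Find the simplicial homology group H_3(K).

H_3 ≅ Z.

We work with the vertex ordering P < Q < R < S < T. The simplices of K, each written with vertices in increasing order, are:

  0-simplices (5): P, Q, R, S, T
  1-simplices (10): PQ, PR, PS, PT, QR, QS, QT, RS, RT, ST
  2-simplices (10): PQR, PQS, PQT, PRS, PRT, PST, QRS, QRT, QST, RST
  3-simplices (5): PQRS, PQRT, PQST, PRST, QRST

giving chain groups C_0 ≅ Z^5, C_1 ≅ Z^10, C_2 ≅ Z^10, C_3 ≅ Z^5.

The boundary map ∂_1: C_1 → C_0 sends each edge [p,q] (with p < q) to q − p.
The resulting 5×10 matrix has rank 4, and its Smith normal form has invariant factors (1,1,1,1).

Boundary ∂_2: C_2 → C_1 maps a triangle to the signed sum of its edges. For instance
  ∂PQS = QS − PS + PQ,
  ∂PQR = QR − PR + PQ.
This gives a 10×10 integer matrix of rank 6; reducing to Smith normal form yields diagonal entries (1,1,1,1,1,1).

∂_3: C_3 → C_2 sends each 3-simplex σ to the alternating sum Σ_i (−1)^i (σ with its i-th vertex removed). For instance
  ∂PQRT = QRT − PRT + PQT − PQR,
  ∂PQRS = QRS − PRS + PQS − PQR.
The 10×5 boundary matrix has rank 4 and Smith normal form diag(1,1,1,1).

Computing H_k = (kernel of ∂_k) / (image of ∂_{k+1}):

  H_3: rank ker ∂_3 − rank ∂_4 = (5 − 4) − 0 = 1, and there is no ∂_4, so H_3 = Z.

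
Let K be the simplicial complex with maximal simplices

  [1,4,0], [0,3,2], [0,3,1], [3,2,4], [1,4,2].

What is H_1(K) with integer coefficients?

H_1 = Z.

We work with the vertex ordering 0 < 1 < 2 < 3 < 4. The simplices of K, each written with vertices in increasing order, are:

  0-simplices (5): [0], [1], [2], [3], [4]
  1-simplices (10): [0,1], [0,2], [0,3], [0,4], [1,2], [1,3], [1,4], [2,3], [2,4], [3,4]
  2-simplices (5): [0,1,3], [0,1,4], [0,2,3], [1,2,4], [2,3,4]

Hence C_0 ≅ Z^5, C_1 ≅ Z^10, C_2 ≅ Z^5.

The boundary map ∂_1: C_1 → C_0 maps an edge to its endpoints' difference, ∂[p,q] = q − p.
The resulting 5×10 matrix has rank 4, and its Smith normal form has invariant factors (1,1,1,1).

∂_2: C_2 → C_1 acts by ∂[p,q,r] = [q,r] − [p,r] + [p,q]. For instance
  ∂[0,1,4] = [1,4] − [0,4] + [0,1],
  ∂[0,2,3] = [2,3] − [0,3] + [0,2].
As a 10×5 matrix over Z this has rank 5, with invariant factors (1,1,1,1,1).

Reading off H_k = ker ∂_k / im ∂_{k+1}:

  H_1: rank ker ∂_1 − rank ∂_2 = (10 − 4) − 5 = 1, and the invariant factors of ∂_2 are all 1, so H_1 ≅ Z.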